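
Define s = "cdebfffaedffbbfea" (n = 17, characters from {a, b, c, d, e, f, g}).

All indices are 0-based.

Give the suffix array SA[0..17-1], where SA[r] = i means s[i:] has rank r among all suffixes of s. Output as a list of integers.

[16, 7, 12, 13, 3, 0, 1, 9, 15, 2, 8, 6, 11, 14, 5, 10, 4]

sorted suffixes:
  #0 SA[0]=16  'a'
  #1 SA[1]=7  'aedffbbfea'
  #2 SA[2]=12  'bbfea'
  #3 SA[3]=13  'bfea'
  #4 SA[4]=3  'bfffaedffbbfea'
  #5 SA[5]=0  'cdebfffaedffbbfea'
  #6 SA[6]=1  'debfffaedffbbfea'
  #7 SA[7]=9  'dffbbfea'
  #8 SA[8]=15  'ea'
  #9 SA[9]=2  'ebfffaedffbbfea'
  #10 SA[10]=8  'edffbbfea'
  #11 SA[11]=6  'faedffbbfea'
  #12 SA[12]=11  'fbbfea'
  #13 SA[13]=14  'fea'
  #14 SA[14]=5  'ffaedffbbfea'
  #15 SA[15]=10  'ffbbfea'
  #16 SA[16]=4  'fffaedffbbfea'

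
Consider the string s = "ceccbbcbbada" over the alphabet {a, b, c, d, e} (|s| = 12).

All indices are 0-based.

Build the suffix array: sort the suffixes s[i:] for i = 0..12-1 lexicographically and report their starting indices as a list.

[11, 9, 8, 7, 4, 5, 6, 3, 2, 0, 10, 1]

rank→(start, suffix):
  0 → (11, 'a')
  1 → (9, 'ada')
  2 → (8, 'bada')
  3 → (7, 'bbada')
  4 → (4, 'bbcbbada')
  5 → (5, 'bcbbada')
  6 → (6, 'cbbada')
  7 → (3, 'cbbcbbada')
  8 → (2, 'ccbbcbbada')
  9 → (0, 'ceccbbcbbada')
  10 → (10, 'da')
  11 → (1, 'eccbbcbbada')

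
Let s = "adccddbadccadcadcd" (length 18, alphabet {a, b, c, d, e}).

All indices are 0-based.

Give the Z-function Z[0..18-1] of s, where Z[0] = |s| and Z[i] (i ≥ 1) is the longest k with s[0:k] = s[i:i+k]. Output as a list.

Z[0]=18
i=1: outside box; Z[1]=0
i=2: outside box; Z[2]=0
i=3: outside box; Z[3]=0
i=4: outside box; Z[4]=0
i=5: outside box; Z[5]=0
i=6: outside box; Z[6]=0
i=7: outside box; Z[7]=4 extend→box=[7,11)
i=8: min(r-i=3, Z[1]=0)=0; Z[8]=0
i=9: min(r-i=2, Z[2]=0)=0; Z[9]=0
i=10: min(r-i=1, Z[3]=0)=0; Z[10]=0
i=11: outside box; Z[11]=3 extend→box=[11,14)
i=12: min(r-i=2, Z[1]=0)=0; Z[12]=0
i=13: min(r-i=1, Z[2]=0)=0; Z[13]=0
i=14: outside box; Z[14]=3 extend→box=[14,17)
i=15: min(r-i=2, Z[1]=0)=0; Z[15]=0
i=16: min(r-i=1, Z[2]=0)=0; Z[16]=0
i=17: outside box; Z[17]=0

[18, 0, 0, 0, 0, 0, 0, 4, 0, 0, 0, 3, 0, 0, 3, 0, 0, 0]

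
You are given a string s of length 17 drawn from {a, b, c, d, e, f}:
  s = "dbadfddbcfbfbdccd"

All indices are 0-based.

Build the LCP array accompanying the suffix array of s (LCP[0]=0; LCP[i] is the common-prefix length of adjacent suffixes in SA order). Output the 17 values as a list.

sorted suffixes:
  #0 SA[0]=2  'adfddbcfbfbdccd'
  #1 SA[1]=1  'badfddbcfbfbdccd'
  #2 SA[2]=7  'bcfbfbdccd'
  #3 SA[3]=12  'bdccd'
  #4 SA[4]=10  'bfbdccd'
  #5 SA[5]=14  'ccd'
  #6 SA[6]=15  'cd'
  #7 SA[7]=8  'cfbfbdccd'
  #8 SA[8]=16  'd'
  #9 SA[9]=0  'dbadfddbcfbfbdccd'
  #10 SA[10]=6  'dbcfbfbdccd'
  #11 SA[11]=13  'dccd'
  #12 SA[12]=5  'ddbcfbfbdccd'
  #13 SA[13]=3  'dfddbcfbfbdccd'
  #14 SA[14]=11  'fbdccd'
  #15 SA[15]=9  'fbfbdccd'
  #16 SA[16]=4  'fddbcfbfbdccd'

SA = [2, 1, 7, 12, 10, 14, 15, 8, 16, 0, 6, 13, 5, 3, 11, 9, 4]
rank  pair      lcp
   1  s[2:],s[1:]  0  ''
   2  s[1:],s[7:]  1  'b'
   3  s[7:],s[12:]  1  'b'
   4  s[12:],s[10:]  1  'b'
   5  s[10:],s[14:]  0  ''
   6  s[14:],s[15:]  1  'c'
   7  s[15:],s[8:]  1  'c'
   8  s[8:],s[16:]  0  ''
   9  s[16:],s[0:]  1  'd'
  10  s[0:],s[6:]  2  'db'
  11  s[6:],s[13:]  1  'd'
  12  s[13:],s[5:]  1  'd'
  13  s[5:],s[3:]  1  'd'
  14  s[3:],s[11:]  0  ''
  15  s[11:],s[9:]  2  'fb'
  16  s[9:],s[4:]  1  'f'

[0, 0, 1, 1, 1, 0, 1, 1, 0, 1, 2, 1, 1, 1, 0, 2, 1]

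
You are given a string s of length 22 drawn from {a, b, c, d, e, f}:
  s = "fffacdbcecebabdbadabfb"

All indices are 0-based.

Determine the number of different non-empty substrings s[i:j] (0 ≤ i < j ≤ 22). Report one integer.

sorted suffixes:
  #0 SA[0]=12  'abdbadabfb'
  #1 SA[1]=18  'abfb'
  #2 SA[2]=3  'acdbcecebabdbadabfb'
  #3 SA[3]=16  'adabfb'
  #4 SA[4]=21  'b'
  #5 SA[5]=11  'babdbadabfb'
  #6 SA[6]=15  'badabfb'
  #7 SA[7]=6  'bcecebabdbadabfb'
  #8 SA[8]=13  'bdbadabfb'
  #9 SA[9]=19  'bfb'
  #10 SA[10]=4  'cdbcecebabdbadabfb'
  #11 SA[11]=9  'cebabdbadabfb'
  #12 SA[12]=7  'cecebabdbadabfb'
  #13 SA[13]=17  'dabfb'
  #14 SA[14]=14  'dbadabfb'
  #15 SA[15]=5  'dbcecebabdbadabfb'
  #16 SA[16]=10  'ebabdbadabfb'
  #17 SA[17]=8  'ecebabdbadabfb'
  #18 SA[18]=2  'facdbcecebabdbadabfb'
  #19 SA[19]=20  'fb'
  #20 SA[20]=1  'ffacdbcecebabdbadabfb'
  #21 SA[21]=0  'fffacdbcecebabdbadabfb'

SA = [12, 18, 3, 16, 21, 11, 15, 6, 13, 19, 4, 9, 7, 17, 14, 5, 10, 8, 2, 20, 1, 0]
rank  pair      lcp
   1  s[12:],s[18:]  2  'ab'
   2  s[18:],s[3:]  1  'a'
   3  s[3:],s[16:]  1  'a'
   4  s[16:],s[21:]  0  ''
   5  s[21:],s[11:]  1  'b'
   6  s[11:],s[15:]  2  'ba'
   7  s[15:],s[6:]  1  'b'
   8  s[6:],s[13:]  1  'b'
   9  s[13:],s[19:]  1  'b'
  10  s[19:],s[4:]  0  ''
  11  s[4:],s[9:]  1  'c'
  12  s[9:],s[7:]  2  'ce'
  13  s[7:],s[17:]  0  ''
  14  s[17:],s[14:]  1  'd'
  15  s[14:],s[5:]  2  'db'
  16  s[5:],s[10:]  0  ''
  17  s[10:],s[8:]  1  'e'
  18  s[8:],s[2:]  0  ''
  19  s[2:],s[20:]  1  'f'
  20  s[20:],s[1:]  1  'f'
  21  s[1:],s[0:]  2  'ff'

n(n+1)/2 = 22·23/2 = 253
Σ LCP = 0 + 2 + 1 + 1 + 0 + 1 + 2 + 1 + 1 + 1 + 0 + 1 + 2 + 0 + 1 + 2 + 0 + 1 + 0 + 1 + 1 + 2 = 21
distinct = 253 − 21 = 232

232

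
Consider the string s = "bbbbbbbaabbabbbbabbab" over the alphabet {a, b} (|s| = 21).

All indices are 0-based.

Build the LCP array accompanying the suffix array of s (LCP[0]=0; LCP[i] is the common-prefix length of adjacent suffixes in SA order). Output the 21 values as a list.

rank | idx | suffix
   0 |   7 | aabbabbbbabbab
   1 |  19 | ab
   2 |  16 | abbab
   3 |   8 | abbabbbbabbab
   4 |  11 | abbbbabbab
   5 |  20 | b
   6 |   6 | baabbabbbbabbab
   7 |  18 | bab
   8 |  15 | babbab
   9 |  10 | babbbbabbab
  10 |   5 | bbaabbabbbbabbab
  11 |  17 | bbab
  12 |  14 | bbabbab
  13 |   9 | bbabbbbabbab
  14 |   4 | bbbaabbabbbbabbab
  15 |  13 | bbbabbab
  16 |   3 | bbbbaabbabbbbabbab
  17 |  12 | bbbbabbab
  18 |   2 | bbbbbaabbabbbbabbab
  19 |   1 | bbbbbbaabbabbbbabbab
  20 |   0 | bbbbbbbaabbabbbbabbab

SA = [7, 19, 16, 8, 11, 20, 6, 18, 15, 10, 5, 17, 14, 9, 4, 13, 3, 12, 2, 1, 0]
rank  pair      lcp
   1  s[7:],s[19:]  1  'a'
   2  s[19:],s[16:]  2  'ab'
   3  s[16:],s[8:]  5  'abbab'
   4  s[8:],s[11:]  3  'abb'
   5  s[11:],s[20:]  0  ''
   6  s[20:],s[6:]  1  'b'
   7  s[6:],s[18:]  2  'ba'
   8  s[18:],s[15:]  3  'bab'
   9  s[15:],s[10:]  4  'babb'
  10  s[10:],s[5:]  1  'b'
  11  s[5:],s[17:]  3  'bba'
  12  s[17:],s[14:]  4  'bbab'
  13  s[14:],s[9:]  5  'bbabb'
  14  s[9:],s[4:]  2  'bb'
  15  s[4:],s[13:]  4  'bbba'
  16  s[13:],s[3:]  3  'bbb'
  17  s[3:],s[12:]  5  'bbbba'
  18  s[12:],s[2:]  4  'bbbb'
  19  s[2:],s[1:]  5  'bbbbb'
  20  s[1:],s[0:]  6  'bbbbbb'

[0, 1, 2, 5, 3, 0, 1, 2, 3, 4, 1, 3, 4, 5, 2, 4, 3, 5, 4, 5, 6]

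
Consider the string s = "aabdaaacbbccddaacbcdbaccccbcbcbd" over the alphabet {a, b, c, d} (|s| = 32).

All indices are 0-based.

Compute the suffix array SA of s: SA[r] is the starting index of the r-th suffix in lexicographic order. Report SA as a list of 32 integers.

sorted suffixes:
  #0 SA[0]=4  'aaacbbccddaacbcdbaccccbcbcbd'
  #1 SA[1]=0  'aabdaaacbbccddaacbcdbaccccbcbcbd'
  #2 SA[2]=5  'aacbbccddaacbcdbaccccbcbcbd'
  #3 SA[3]=14  'aacbcdbaccccbcbcbd'
  #4 SA[4]=1  'abdaaacbbccddaacbcdbaccccbcbcbd'
  #5 SA[5]=6  'acbbccddaacbcdbaccccbcbcbd'
  #6 SA[6]=15  'acbcdbaccccbcbcbd'
  #7 SA[7]=21  'accccbcbcbd'
  #8 SA[8]=20  'baccccbcbcbd'
  #9 SA[9]=8  'bbccddaacbcdbaccccbcbcbd'
  #10 SA[10]=26  'bcbcbd'
  #11 SA[11]=28  'bcbd'
  #12 SA[12]=9  'bccddaacbcdbaccccbcbcbd'
  #13 SA[13]=17  'bcdbaccccbcbcbd'
  #14 SA[14]=30  'bd'
  #15 SA[15]=2  'bdaaacbbccddaacbcdbaccccbcbcbd'
  #16 SA[16]=7  'cbbccddaacbcdbaccccbcbcbd'
  #17 SA[17]=25  'cbcbcbd'
  #18 SA[18]=27  'cbcbd'
  #19 SA[19]=16  'cbcdbaccccbcbcbd'
  #20 SA[20]=29  'cbd'
  #21 SA[21]=24  'ccbcbcbd'
  #22 SA[22]=23  'cccbcbcbd'
  #23 SA[23]=22  'ccccbcbcbd'
  #24 SA[24]=10  'ccddaacbcdbaccccbcbcbd'
  #25 SA[25]=18  'cdbaccccbcbcbd'
  #26 SA[26]=11  'cddaacbcdbaccccbcbcbd'
  #27 SA[27]=31  'd'
  #28 SA[28]=3  'daaacbbccddaacbcdbaccccbcbcbd'
  #29 SA[29]=13  'daacbcdbaccccbcbcbd'
  #30 SA[30]=19  'dbaccccbcbcbd'
  #31 SA[31]=12  'ddaacbcdbaccccbcbcbd'

[4, 0, 5, 14, 1, 6, 15, 21, 20, 8, 26, 28, 9, 17, 30, 2, 7, 25, 27, 16, 29, 24, 23, 22, 10, 18, 11, 31, 3, 13, 19, 12]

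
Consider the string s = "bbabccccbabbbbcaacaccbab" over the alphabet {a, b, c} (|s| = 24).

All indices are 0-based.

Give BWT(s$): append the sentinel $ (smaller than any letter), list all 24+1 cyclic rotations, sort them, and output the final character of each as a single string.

bcbbbacaccb$abbbabaccaccb

rank  rotation                   last
    0  $bbabccccbabbbbcaacaccbab  b
    1  aacaccbab$bbabccccbabbbbc  c
    2  ab$bbabccccbabbbbcaacaccb  b
    3  abbbbcaacaccbab$bbabccccb  b
    4  abccccbabbbbcaacaccbab$bb  b
    5  acaccbab$bbabccccbabbbbca  a
    6  accbab$bbabccccbabbbbcaac  c
    7  b$bbabccccbabbbbcaacaccba  a
    8  bab$bbabccccbabbbbcaacacc  c
    9  babbbbcaacaccbab$bbabcccc  c
   10  babccccbabbbbcaacaccbab$b  b
   11  bbabccccbabbbbcaacaccbab$  $
   12  bbbbcaacaccbab$bbabccccba  a
   13  bbbcaacaccbab$bbabccccbab  b
   14  bbcaacaccbab$bbabccccbabb  b
   15  bcaacaccbab$bbabccccbabbb  b
   16  bccccbabbbbcaacaccbab$bba  a
   17  caacaccbab$bbabccccbabbbb  b
   18  caccbab$bbabccccbabbbbcaa  a
   19  cbab$bbabccccbabbbbcaacac  c
   20  cbabbbbcaacaccbab$bbabccc  c
   21  ccbab$bbabccccbabbbbcaaca  a
   22  ccbabbbbcaacaccbab$bbabcc  c
   23  cccbabbbbcaacaccbab$bbabc  c
   24  ccccbabbbbcaacaccbab$bbab  b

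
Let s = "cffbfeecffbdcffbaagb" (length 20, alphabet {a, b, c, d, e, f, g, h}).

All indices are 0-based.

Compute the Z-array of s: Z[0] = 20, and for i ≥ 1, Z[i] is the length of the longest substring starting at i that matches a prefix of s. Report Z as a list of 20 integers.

[20, 0, 0, 0, 0, 0, 0, 4, 0, 0, 0, 0, 4, 0, 0, 0, 0, 0, 0, 0]

Z[0]=20
i=1: outside box; Z[1]=0
i=2: outside box; Z[2]=0
i=3: outside box; Z[3]=0
i=4: outside box; Z[4]=0
i=5: outside box; Z[5]=0
i=6: outside box; Z[6]=0
i=7: outside box; Z[7]=4 grow→box=[7,11)
i=8: min(r-i=3, Z[1]=0)=0; Z[8]=0
i=9: min(r-i=2, Z[2]=0)=0; Z[9]=0
i=10: min(r-i=1, Z[3]=0)=0; Z[10]=0
i=11: outside box; Z[11]=0
i=12: outside box; Z[12]=4 grow→box=[12,16)
i=13: min(r-i=3, Z[1]=0)=0; Z[13]=0
i=14: min(r-i=2, Z[2]=0)=0; Z[14]=0
i=15: min(r-i=1, Z[3]=0)=0; Z[15]=0
i=16: outside box; Z[16]=0
i=17: outside box; Z[17]=0
i=18: outside box; Z[18]=0
i=19: outside box; Z[19]=0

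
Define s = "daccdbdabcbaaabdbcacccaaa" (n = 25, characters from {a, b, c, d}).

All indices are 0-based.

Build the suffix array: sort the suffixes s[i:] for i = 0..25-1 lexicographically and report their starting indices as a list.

sorted suffixes:
  #0 SA[0]=24  'a'
  #1 SA[1]=23  'aa'
  #2 SA[2]=22  'aaa'
  #3 SA[3]=11  'aaabdbcacccaaa'
  #4 SA[4]=12  'aabdbcacccaaa'
  #5 SA[5]=7  'abcbaaabdbcacccaaa'
  #6 SA[6]=13  'abdbcacccaaa'
  #7 SA[7]=18  'acccaaa'
  #8 SA[8]=1  'accdbdabcbaaabdbcacccaaa'
  #9 SA[9]=10  'baaabdbcacccaaa'
  #10 SA[10]=16  'bcacccaaa'
  #11 SA[11]=8  'bcbaaabdbcacccaaa'
  #12 SA[12]=5  'bdabcbaaabdbcacccaaa'
  #13 SA[13]=14  'bdbcacccaaa'
  #14 SA[14]=21  'caaa'
  #15 SA[15]=17  'cacccaaa'
  #16 SA[16]=9  'cbaaabdbcacccaaa'
  #17 SA[17]=20  'ccaaa'
  #18 SA[18]=19  'cccaaa'
  #19 SA[19]=2  'ccdbdabcbaaabdbcacccaaa'
  #20 SA[20]=3  'cdbdabcbaaabdbcacccaaa'
  #21 SA[21]=6  'dabcbaaabdbcacccaaa'
  #22 SA[22]=0  'daccdbdabcbaaabdbcacccaaa'
  #23 SA[23]=15  'dbcacccaaa'
  #24 SA[24]=4  'dbdabcbaaabdbcacccaaa'

[24, 23, 22, 11, 12, 7, 13, 18, 1, 10, 16, 8, 5, 14, 21, 17, 9, 20, 19, 2, 3, 6, 0, 15, 4]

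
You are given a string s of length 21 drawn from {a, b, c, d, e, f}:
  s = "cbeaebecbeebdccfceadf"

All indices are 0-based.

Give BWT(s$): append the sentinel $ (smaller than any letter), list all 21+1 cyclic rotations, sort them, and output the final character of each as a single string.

feeecec$edfcbacbeabbdc

rank  rotation                last
    0  $cbeaebecbeebdccfceadf  f
    1  adf$cbeaebecbeebdccfce  e
    2  aebecbeebdccfceadf$cbe  e
    3  bdccfceadf$cbeaebecbee  e
    4  beaebecbeebdccfceadf$c  c
    5  becbeebdccfceadf$cbeae  e
    6  beebdccfceadf$cbeaebec  c
    7  cbeaebecbeebdccfceadf$  $
    8  cbeebdccfceadf$cbeaebe  e
    9  ccfceadf$cbeaebecbeebd  d
   10  ceadf$cbeaebecbeebdccf  f
   11  cfceadf$cbeaebecbeebdc  c
   12  dccfceadf$cbeaebecbeeb  b
   13  df$cbeaebecbeebdccfcea  a
   14  eadf$cbeaebecbeebdccfc  c
   15  eaebecbeebdccfceadf$cb  b
   16  ebdccfceadf$cbeaebecbe  e
   17  ebecbeebdccfceadf$cbea  a
   18  ecbeebdccfceadf$cbeaeb  b
   19  eebdccfceadf$cbeaebecb  b
   20  f$cbeaebecbeebdccfcead  d
   21  fceadf$cbeaebecbeebdcc  c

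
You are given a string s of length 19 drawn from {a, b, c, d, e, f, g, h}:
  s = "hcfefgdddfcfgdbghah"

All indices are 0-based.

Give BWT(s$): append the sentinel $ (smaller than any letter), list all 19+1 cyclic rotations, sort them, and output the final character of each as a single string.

rank  rotation              last
    0  $hcfefgdddfcfgdbghah  h
    1  ah$hcfefgdddfcfgdbgh  h
    2  bghah$hcfefgdddfcfgd  d
    3  cfefgdddfcfgdbghah$h  h
    4  cfgdbghah$hcfefgdddf  f
    5  dbghah$hcfefgdddfcfg  g
    6  dddfcfgdbghah$hcfefg  g
    7  ddfcfgdbghah$hcfefgd  d
    8  dfcfgdbghah$hcfefgdd  d
    9  efgdddfcfgdbghah$hcf  f
   10  fcfgdbghah$hcfefgddd  d
   11  fefgdddfcfgdbghah$hc  c
   12  fgdbghah$hcfefgdddfc  c
   13  fgdddfcfgdbghah$hcfe  e
   14  gdbghah$hcfefgdddfcf  f
   15  gdddfcfgdbghah$hcfef  f
   16  ghah$hcfefgdddfcfgdb  b
   17  h$hcfefgdddfcfgdbgha  a
   18  hah$hcfefgdddfcfgdbg  g
   19  hcfefgdddfcfgdbghah$  $

hhdhfggddfdcceffbag$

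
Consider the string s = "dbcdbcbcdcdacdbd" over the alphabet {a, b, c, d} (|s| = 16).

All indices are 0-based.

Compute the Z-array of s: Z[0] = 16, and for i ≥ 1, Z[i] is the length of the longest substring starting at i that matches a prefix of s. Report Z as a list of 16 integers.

Z[0]=16
i=1: i≥r, start 0; Z[1]=0
i=2: i≥r, start 0; Z[2]=0
i=3: i≥r, start 0; Z[3]=3 extend→box=[3,6)
i=4: min(r-i=2, Z[1]=0)=0; Z[4]=0
i=5: min(r-i=1, Z[2]=0)=0; Z[5]=0
i=6: i≥r, start 0; Z[6]=0
i=7: i≥r, start 0; Z[7]=0
i=8: i≥r, start 0; Z[8]=1 extend→box=[8,9)
i=9: i≥r, start 0; Z[9]=0
i=10: i≥r, start 0; Z[10]=1 extend→box=[10,11)
i=11: i≥r, start 0; Z[11]=0
i=12: i≥r, start 0; Z[12]=0
i=13: i≥r, start 0; Z[13]=2 extend→box=[13,15)
i=14: min(r-i=1, Z[1]=0)=0; Z[14]=0
i=15: i≥r, start 0; Z[15]=1 extend→box=[15,16)

[16, 0, 0, 3, 0, 0, 0, 0, 1, 0, 1, 0, 0, 2, 0, 1]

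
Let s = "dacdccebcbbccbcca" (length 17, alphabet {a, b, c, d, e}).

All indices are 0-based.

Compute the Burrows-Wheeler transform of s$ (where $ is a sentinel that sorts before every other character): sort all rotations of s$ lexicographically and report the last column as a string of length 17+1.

rank  rotation            last
    0  $dacdccebcbbccbcca  a
    1  a$dacdccebcbbccbcc  c
    2  acdccebcbbccbcca$d  d
    3  bbccbcca$dacdccebc  c
    4  bcbbccbcca$dacdcce  e
    5  bcca$dacdccebcbbcc  c
    6  bccbcca$dacdccebcb  b
    7  ca$dacdccebcbbccbc  c
    8  cbbccbcca$dacdcceb  b
    9  cbcca$dacdccebcbbc  c
   10  cca$dacdccebcbbccb  b
   11  ccbcca$dacdccebcbb  b
   12  ccebcbbccbcca$dacd  d
   13  cdccebcbbccbcca$da  a
   14  cebcbbccbcca$dacdc  c
   15  dacdccebcbbccbcca$  $
   16  dccebcbbccbcca$dac  c
   17  ebcbbccbcca$dacdcc  c

acdcecbcbcbbdac$cc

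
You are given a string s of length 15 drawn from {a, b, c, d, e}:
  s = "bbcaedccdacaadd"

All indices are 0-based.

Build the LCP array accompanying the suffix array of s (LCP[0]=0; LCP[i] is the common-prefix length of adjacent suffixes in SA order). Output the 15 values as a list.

[0, 1, 1, 1, 0, 1, 0, 2, 1, 1, 0, 1, 1, 1, 0]

rank | idx | suffix
   0 |  11 | aadd
   1 |   9 | acaadd
   2 |  12 | add
   3 |   3 | aedccdacaadd
   4 |   0 | bbcaedccdacaadd
   5 |   1 | bcaedccdacaadd
   6 |  10 | caadd
   7 |   2 | caedccdacaadd
   8 |   6 | ccdacaadd
   9 |   7 | cdacaadd
  10 |  14 | d
  11 |   8 | dacaadd
  12 |   5 | dccdacaadd
  13 |  13 | dd
  14 |   4 | edccdacaadd

SA = [11, 9, 12, 3, 0, 1, 10, 2, 6, 7, 14, 8, 5, 13, 4]
i: (SA[i-1],SA[i]) lcp shared
  1: (11,9) 1 'a'
  2: (9,12) 1 'a'
  3: (12,3) 1 'a'
  4: (3,0) 0 ''
  5: (0,1) 1 'b'
  6: (1,10) 0 ''
  7: (10,2) 2 'ca'
  8: (2,6) 1 'c'
  9: (6,7) 1 'c'
  10: (7,14) 0 ''
  11: (14,8) 1 'd'
  12: (8,5) 1 'd'
  13: (5,13) 1 'd'
  14: (13,4) 0 ''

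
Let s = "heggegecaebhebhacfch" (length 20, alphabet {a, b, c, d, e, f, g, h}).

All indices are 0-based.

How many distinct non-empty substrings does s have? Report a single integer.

sorted suffixes:
  #0 SA[0]=15  'acfch'
  #1 SA[1]=8  'aebhebhacfch'
  #2 SA[2]=13  'bhacfch'
  #3 SA[3]=10  'bhebhacfch'
  #4 SA[4]=7  'caebhebhacfch'
  #5 SA[5]=16  'cfch'
  #6 SA[6]=18  'ch'
  #7 SA[7]=12  'ebhacfch'
  #8 SA[8]=9  'ebhebhacfch'
  #9 SA[9]=6  'ecaebhebhacfch'
  #10 SA[10]=4  'egecaebhebhacfch'
  #11 SA[11]=1  'eggegecaebhebhacfch'
  #12 SA[12]=17  'fch'
  #13 SA[13]=5  'gecaebhebhacfch'
  #14 SA[14]=3  'gegecaebhebhacfch'
  #15 SA[15]=2  'ggegecaebhebhacfch'
  #16 SA[16]=19  'h'
  #17 SA[17]=14  'hacfch'
  #18 SA[18]=11  'hebhacfch'
  #19 SA[19]=0  'heggegecaebhebhacfch'

SA = [15, 8, 13, 10, 7, 16, 18, 12, 9, 6, 4, 1, 17, 5, 3, 2, 19, 14, 11, 0]
[i] adj suffixes → lcp
  [1] 15/8 → 1 ('a')
  [2] 8/13 → 0 ('')
  [3] 13/10 → 2 ('bh')
  [4] 10/7 → 0 ('')
  [5] 7/16 → 1 ('c')
  [6] 16/18 → 1 ('c')
  [7] 18/12 → 0 ('')
  [8] 12/9 → 3 ('ebh')
  [9] 9/6 → 1 ('e')
  [10] 6/4 → 1 ('e')
  [11] 4/1 → 2 ('eg')
  [12] 1/17 → 0 ('')
  [13] 17/5 → 0 ('')
  [14] 5/3 → 2 ('ge')
  [15] 3/2 → 1 ('g')
  [16] 2/19 → 0 ('')
  [17] 19/14 → 1 ('h')
  [18] 14/11 → 1 ('h')
  [19] 11/0 → 2 ('he')

n(n+1)/2 = 20·21/2 = 210
Σ LCP = 0 + 1 + 0 + 2 + 0 + 1 + 1 + 0 + 3 + 1 + 1 + 2 + 0 + 0 + 2 + 1 + 0 + 1 + 1 + 2 = 19
distinct = 210 − 19 = 191

191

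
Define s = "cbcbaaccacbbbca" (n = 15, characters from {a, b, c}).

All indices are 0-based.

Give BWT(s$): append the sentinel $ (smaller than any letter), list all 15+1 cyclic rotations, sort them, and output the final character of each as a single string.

rank  rotation          last
    0  $cbcbaaccacbbbca  a
    1  a$cbcbaaccacbbbc  c
    2  aaccacbbbca$cbcb  b
    3  acbbbca$cbcbaacc  c
    4  accacbbbca$cbcba  a
    5  baaccacbbbca$cbc  c
    6  bbbca$cbcbaaccac  c
    7  bbca$cbcbaaccacb  b
    8  bca$cbcbaaccacbb  b
    9  bcbaaccacbbbca$c  c
   10  ca$cbcbaaccacbbb  b
   11  cacbbbca$cbcbaac  c
   12  cbaaccacbbbca$cb  b
   13  cbbbca$cbcbaacca  a
   14  cbcbaaccacbbbca$  $
   15  ccacbbbca$cbcbaa  a

acbcaccbbcbcba$a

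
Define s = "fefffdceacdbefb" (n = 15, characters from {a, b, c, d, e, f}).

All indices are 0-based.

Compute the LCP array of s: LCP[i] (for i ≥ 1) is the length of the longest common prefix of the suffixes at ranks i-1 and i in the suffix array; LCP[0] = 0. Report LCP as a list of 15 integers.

rank | idx | suffix
   0 |   8 | acdbefb
   1 |  14 | b
   2 |  11 | befb
   3 |   9 | cdbefb
   4 |   6 | ceacdbefb
   5 |  10 | dbefb
   6 |   5 | dceacdbefb
   7 |   7 | eacdbefb
   8 |  12 | efb
   9 |   1 | efffdceacdbefb
  10 |  13 | fb
  11 |   4 | fdceacdbefb
  12 |   0 | fefffdceacdbefb
  13 |   3 | ffdceacdbefb
  14 |   2 | fffdceacdbefb

SA = [8, 14, 11, 9, 6, 10, 5, 7, 12, 1, 13, 4, 0, 3, 2]
[i] adj suffixes → lcp
  [1] 8/14 → 0 ('')
  [2] 14/11 → 1 ('b')
  [3] 11/9 → 0 ('')
  [4] 9/6 → 1 ('c')
  [5] 6/10 → 0 ('')
  [6] 10/5 → 1 ('d')
  [7] 5/7 → 0 ('')
  [8] 7/12 → 1 ('e')
  [9] 12/1 → 2 ('ef')
  [10] 1/13 → 0 ('')
  [11] 13/4 → 1 ('f')
  [12] 4/0 → 1 ('f')
  [13] 0/3 → 1 ('f')
  [14] 3/2 → 2 ('ff')

[0, 0, 1, 0, 1, 0, 1, 0, 1, 2, 0, 1, 1, 1, 2]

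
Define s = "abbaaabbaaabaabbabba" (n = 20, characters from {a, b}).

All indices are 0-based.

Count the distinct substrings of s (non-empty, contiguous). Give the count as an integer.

rank→(start, suffix):
  0 → (19, 'a')
  1 → (8, 'aaabaabbabba')
  2 → (3, 'aaabbaaabaabbabba')
  3 → (9, 'aabaabbabba')
  4 → (4, 'aabbaaabaabbabba')
  5 → (12, 'aabbabba')
  6 → (10, 'abaabbabba')
  7 → (16, 'abba')
  8 → (5, 'abbaaabaabbabba')
  9 → (0, 'abbaaabbaaabaabbabba')
  10 → (13, 'abbabba')
  11 → (18, 'ba')
  12 → (7, 'baaabaabbabba')
  13 → (2, 'baaabbaaabaabbabba')
  14 → (11, 'baabbabba')
  15 → (15, 'babba')
  16 → (17, 'bba')
  17 → (6, 'bbaaabaabbabba')
  18 → (1, 'bbaaabbaaabaabbabba')
  19 → (14, 'bbabba')

SA = [19, 8, 3, 9, 4, 12, 10, 16, 5, 0, 13, 18, 7, 2, 11, 15, 17, 6, 1, 14]
i: (SA[i-1],SA[i]) lcp shared
  1: (19,8) 1 'a'
  2: (8,3) 4 'aaab'
  3: (3,9) 2 'aa'
  4: (9,4) 3 'aab'
  5: (4,12) 5 'aabba'
  6: (12,10) 1 'a'
  7: (10,16) 2 'ab'
  8: (16,5) 4 'abba'
  9: (5,0) 7 'abbaaab'
  10: (0,13) 4 'abba'
  11: (13,18) 0 ''
  12: (18,7) 2 'ba'
  13: (7,2) 5 'baaab'
  14: (2,11) 3 'baa'
  15: (11,15) 2 'ba'
  16: (15,17) 1 'b'
  17: (17,6) 3 'bba'
  18: (6,1) 6 'bbaaab'
  19: (1,14) 3 'bba'

n(n+1)/2 = 20·21/2 = 210
Σ LCP = 0 + 1 + 4 + 2 + 3 + 5 + 1 + 2 + 4 + 7 + 4 + 0 + 2 + 5 + 3 + 2 + 1 + 3 + 6 + 3 = 58
distinct = 210 − 58 = 152

152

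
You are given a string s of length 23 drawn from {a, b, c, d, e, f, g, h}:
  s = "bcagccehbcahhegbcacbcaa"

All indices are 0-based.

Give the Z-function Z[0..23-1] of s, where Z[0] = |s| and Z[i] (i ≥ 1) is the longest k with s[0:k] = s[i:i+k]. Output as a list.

[23, 0, 0, 0, 0, 0, 0, 0, 3, 0, 0, 0, 0, 0, 0, 3, 0, 0, 0, 3, 0, 0, 0]

Z[0]=23
i=1: i≥r, start 0; Z[1]=0
i=2: i≥r, start 0; Z[2]=0
i=3: i≥r, start 0; Z[3]=0
i=4: i≥r, start 0; Z[4]=0
i=5: i≥r, start 0; Z[5]=0
i=6: i≥r, start 0; Z[6]=0
i=7: i≥r, start 0; Z[7]=0
i=8: i≥r, start 0; Z[8]=3 scan→box=[8,11)
i=9: min(r-i=2, Z[1]=0)=0; Z[9]=0
i=10: min(r-i=1, Z[2]=0)=0; Z[10]=0
i=11: i≥r, start 0; Z[11]=0
i=12: i≥r, start 0; Z[12]=0
i=13: i≥r, start 0; Z[13]=0
i=14: i≥r, start 0; Z[14]=0
i=15: i≥r, start 0; Z[15]=3 scan→box=[15,18)
i=16: min(r-i=2, Z[1]=0)=0; Z[16]=0
i=17: min(r-i=1, Z[2]=0)=0; Z[17]=0
i=18: i≥r, start 0; Z[18]=0
i=19: i≥r, start 0; Z[19]=3 scan→box=[19,22)
i=20: min(r-i=2, Z[1]=0)=0; Z[20]=0
i=21: min(r-i=1, Z[2]=0)=0; Z[21]=0
i=22: i≥r, start 0; Z[22]=0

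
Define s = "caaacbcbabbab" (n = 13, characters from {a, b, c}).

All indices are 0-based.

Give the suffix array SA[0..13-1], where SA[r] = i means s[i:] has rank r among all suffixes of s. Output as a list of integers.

rank | idx | suffix
   0 |   1 | aaacbcbabbab
   1 |   2 | aacbcbabbab
   2 |  11 | ab
   3 |   8 | abbab
   4 |   3 | acbcbabbab
   5 |  12 | b
   6 |  10 | bab
   7 |   7 | babbab
   8 |   9 | bbab
   9 |   5 | bcbabbab
  10 |   0 | caaacbcbabbab
  11 |   6 | cbabbab
  12 |   4 | cbcbabbab

[1, 2, 11, 8, 3, 12, 10, 7, 9, 5, 0, 6, 4]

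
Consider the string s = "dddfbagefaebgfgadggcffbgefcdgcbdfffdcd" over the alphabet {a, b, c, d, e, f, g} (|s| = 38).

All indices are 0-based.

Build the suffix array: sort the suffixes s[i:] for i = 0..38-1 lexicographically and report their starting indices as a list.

sorted suffixes:
  #0 SA[0]=15  'adggcffbgefcdgcbdfffdcd'
  #1 SA[1]=9  'aebgfgadggcffbgefcdgcbdfffdcd'
  #2 SA[2]=5  'agefaebgfgadggcffbgefcdgcbdfffdcd'
  #3 SA[3]=4  'bagefaebgfgadggcffbgefcdgcbdfffdcd'
  #4 SA[4]=30  'bdfffdcd'
  #5 SA[5]=22  'bgefcdgcbdfffdcd'
  #6 SA[6]=11  'bgfgadggcffbgefcdgcbdfffdcd'
  #7 SA[7]=29  'cbdfffdcd'
  #8 SA[8]=36  'cd'
  #9 SA[9]=26  'cdgcbdfffdcd'
  #10 SA[10]=19  'cffbgefcdgcbdfffdcd'
  #11 SA[11]=37  'd'
  #12 SA[12]=35  'dcd'
  #13 SA[13]=0  'dddfbagefaebgfgadggcffbgefcdgcbdfffdcd'
  #14 SA[14]=1  'ddfbagefaebgfgadggcffbgefcdgcbdfffdcd'
  #15 SA[15]=2  'dfbagefaebgfgadggcffbgefcdgcbdfffdcd'
  #16 SA[16]=31  'dfffdcd'
  #17 SA[17]=27  'dgcbdfffdcd'
  #18 SA[18]=16  'dggcffbgefcdgcbdfffdcd'
  #19 SA[19]=10  'ebgfgadggcffbgefcdgcbdfffdcd'
  #20 SA[20]=7  'efaebgfgadggcffbgefcdgcbdfffdcd'
  #21 SA[21]=24  'efcdgcbdfffdcd'
  #22 SA[22]=8  'faebgfgadggcffbgefcdgcbdfffdcd'
  #23 SA[23]=3  'fbagefaebgfgadggcffbgefcdgcbdfffdcd'
  #24 SA[24]=21  'fbgefcdgcbdfffdcd'
  #25 SA[25]=25  'fcdgcbdfffdcd'
  #26 SA[26]=34  'fdcd'
  #27 SA[27]=20  'ffbgefcdgcbdfffdcd'
  #28 SA[28]=33  'ffdcd'
  #29 SA[29]=32  'fffdcd'
  #30 SA[30]=13  'fgadggcffbgefcdgcbdfffdcd'
  #31 SA[31]=14  'gadggcffbgefcdgcbdfffdcd'
  #32 SA[32]=28  'gcbdfffdcd'
  #33 SA[33]=18  'gcffbgefcdgcbdfffdcd'
  #34 SA[34]=6  'gefaebgfgadggcffbgefcdgcbdfffdcd'
  #35 SA[35]=23  'gefcdgcbdfffdcd'
  #36 SA[36]=12  'gfgadggcffbgefcdgcbdfffdcd'
  #37 SA[37]=17  'ggcffbgefcdgcbdfffdcd'

[15, 9, 5, 4, 30, 22, 11, 29, 36, 26, 19, 37, 35, 0, 1, 2, 31, 27, 16, 10, 7, 24, 8, 3, 21, 25, 34, 20, 33, 32, 13, 14, 28, 18, 6, 23, 12, 17]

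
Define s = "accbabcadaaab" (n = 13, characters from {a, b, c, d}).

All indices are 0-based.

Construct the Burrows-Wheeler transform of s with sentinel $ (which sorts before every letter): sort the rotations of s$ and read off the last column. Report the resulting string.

rank  rotation        last
    0  $accbabcadaaab  b
    1  aaab$accbabcad  d
    2  aab$accbabcada  a
    3  ab$accbabcadaa  a
    4  abcadaaab$accb  b
    5  accbabcadaaab$  $
    6  adaaab$accbabc  c
    7  b$accbabcadaaa  a
    8  babcadaaab$acc  c
    9  bcadaaab$accba  a
   10  cadaaab$accbab  b
   11  cbabcadaaab$ac  c
   12  ccbabcadaaab$a  a
   13  daaab$accbabca  a

bdaab$cacabcaa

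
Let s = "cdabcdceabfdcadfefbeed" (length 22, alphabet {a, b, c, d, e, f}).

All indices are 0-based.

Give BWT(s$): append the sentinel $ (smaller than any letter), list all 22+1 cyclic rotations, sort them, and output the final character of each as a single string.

rank  rotation                 last
    0  $cdabcdceabfdcadfefbeed  d
    1  abcdceabfdcadfefbeed$cd  d
    2  abfdcadfefbeed$cdabcdce  e
    3  adfefbeed$cdabcdceabfdc  c
    4  bcdceabfdcadfefbeed$cda  a
    5  beed$cdabcdceabfdcadfef  f
    6  bfdcadfefbeed$cdabcdcea  a
    7  cadfefbeed$cdabcdceabfd  d
    8  cdabcdceabfdcadfefbeed$  $
    9  cdceabfdcadfefbeed$cdab  b
   10  ceabfdcadfefbeed$cdabcd  d
   11  d$cdabcdceabfdcadfefbee  e
   12  dabcdceabfdcadfefbeed$c  c
   13  dcadfefbeed$cdabcdceabf  f
   14  dceabfdcadfefbeed$cdabc  c
   15  dfefbeed$cdabcdceabfdca  a
   16  eabfdcadfefbeed$cdabcdc  c
   17  ed$cdabcdceabfdcadfefbe  e
   18  eed$cdabcdceabfdcadfefb  b
   19  efbeed$cdabcdceabfdcadf  f
   20  fbeed$cdabcdceabfdcadfe  e
   21  fdcadfefbeed$cdabcdceab  b
   22  fefbeed$cdabcdceabfdcad  d

ddecafad$bdecfcacebfebd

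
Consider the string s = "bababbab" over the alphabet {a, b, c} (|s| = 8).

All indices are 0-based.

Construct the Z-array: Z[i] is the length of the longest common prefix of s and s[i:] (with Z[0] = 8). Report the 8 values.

[8, 0, 3, 0, 1, 3, 0, 1]

Z[0]=8
i=1: outside box; Z[1]=0
i=2: outside box; Z[2]=3 grow→box=[2,5)
i=3: min(r-i=2, Z[1]=0)=0; Z[3]=0
i=4: min(r-i=1, Z[2]=3)=1; Z[4]=1
i=5: outside box; Z[5]=3 grow→box=[5,8)
i=6: min(r-i=2, Z[1]=0)=0; Z[6]=0
i=7: min(r-i=1, Z[2]=3)=1; Z[7]=1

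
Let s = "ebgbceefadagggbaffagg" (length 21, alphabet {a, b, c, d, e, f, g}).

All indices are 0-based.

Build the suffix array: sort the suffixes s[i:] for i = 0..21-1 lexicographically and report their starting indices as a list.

sorted suffixes:
  #0 SA[0]=8  'adagggbaffagg'
  #1 SA[1]=15  'affagg'
  #2 SA[2]=18  'agg'
  #3 SA[3]=10  'agggbaffagg'
  #4 SA[4]=14  'baffagg'
  #5 SA[5]=3  'bceefadagggbaffagg'
  #6 SA[6]=1  'bgbceefadagggbaffagg'
  #7 SA[7]=4  'ceefadagggbaffagg'
  #8 SA[8]=9  'dagggbaffagg'
  #9 SA[9]=0  'ebgbceefadagggbaffagg'
  #10 SA[10]=5  'eefadagggbaffagg'
  #11 SA[11]=6  'efadagggbaffagg'
  #12 SA[12]=7  'fadagggbaffagg'
  #13 SA[13]=17  'fagg'
  #14 SA[14]=16  'ffagg'
  #15 SA[15]=20  'g'
  #16 SA[16]=13  'gbaffagg'
  #17 SA[17]=2  'gbceefadagggbaffagg'
  #18 SA[18]=19  'gg'
  #19 SA[19]=12  'ggbaffagg'
  #20 SA[20]=11  'gggbaffagg'

[8, 15, 18, 10, 14, 3, 1, 4, 9, 0, 5, 6, 7, 17, 16, 20, 13, 2, 19, 12, 11]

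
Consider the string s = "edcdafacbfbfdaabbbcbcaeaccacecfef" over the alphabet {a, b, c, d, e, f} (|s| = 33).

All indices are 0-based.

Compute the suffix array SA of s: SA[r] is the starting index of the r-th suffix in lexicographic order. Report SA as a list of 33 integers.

rank | idx | suffix
   0 |  13 | aabbbcbcaeaccacecfef
   1 |  14 | abbbcbcaeaccacecfef
   2 |   6 | acbfbfdaabbbcbcaeaccacecfef
   3 |  23 | accacecfef
   4 |  26 | acecfef
   5 |  21 | aeaccacecfef
   6 |   4 | afacbfbfdaabbbcbcaeaccacecfef
   7 |  15 | bbbcbcaeaccacecfef
   8 |  16 | bbcbcaeaccacecfef
   9 |  19 | bcaeaccacecfef
  10 |  17 | bcbcaeaccacecfef
  11 |   8 | bfbfdaabbbcbcaeaccacecfef
  12 |  10 | bfdaabbbcbcaeaccacecfef
  13 |  25 | cacecfef
  14 |  20 | caeaccacecfef
  15 |  18 | cbcaeaccacecfef
  16 |   7 | cbfbfdaabbbcbcaeaccacecfef
  17 |  24 | ccacecfef
  18 |   2 | cdafacbfbfdaabbbcbcaeaccacecfef
  19 |  27 | cecfef
  20 |  29 | cfef
  21 |  12 | daabbbcbcaeaccacecfef
  22 |   3 | dafacbfbfdaabbbcbcaeaccacecfef
  23 |   1 | dcdafacbfbfdaabbbcbcaeaccacecfef
  24 |  22 | eaccacecfef
  25 |  28 | ecfef
  26 |   0 | edcdafacbfbfdaabbbcbcaeaccacecfef
  27 |  31 | ef
  28 |  32 | f
  29 |   5 | facbfbfdaabbbcbcaeaccacecfef
  30 |   9 | fbfdaabbbcbcaeaccacecfef
  31 |  11 | fdaabbbcbcaeaccacecfef
  32 |  30 | fef

[13, 14, 6, 23, 26, 21, 4, 15, 16, 19, 17, 8, 10, 25, 20, 18, 7, 24, 2, 27, 29, 12, 3, 1, 22, 28, 0, 31, 32, 5, 9, 11, 30]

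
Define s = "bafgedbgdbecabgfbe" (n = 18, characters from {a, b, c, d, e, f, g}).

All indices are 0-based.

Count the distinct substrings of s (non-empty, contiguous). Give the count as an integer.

157

rank→(start, suffix):
  0 → (12, 'abgfbe')
  1 → (1, 'afgedbgdbecabgfbe')
  2 → (0, 'bafgedbgdbecabgfbe')
  3 → (16, 'be')
  4 → (9, 'becabgfbe')
  5 → (6, 'bgdbecabgfbe')
  6 → (13, 'bgfbe')
  7 → (11, 'cabgfbe')
  8 → (8, 'dbecabgfbe')
  9 → (5, 'dbgdbecabgfbe')
  10 → (17, 'e')
  11 → (10, 'ecabgfbe')
  12 → (4, 'edbgdbecabgfbe')
  13 → (15, 'fbe')
  14 → (2, 'fgedbgdbecabgfbe')
  15 → (7, 'gdbecabgfbe')
  16 → (3, 'gedbgdbecabgfbe')
  17 → (14, 'gfbe')

SA = [12, 1, 0, 16, 9, 6, 13, 11, 8, 5, 17, 10, 4, 15, 2, 7, 3, 14]
i: (SA[i-1],SA[i]) lcp shared
  1: (12,1) 1 'a'
  2: (1,0) 0 ''
  3: (0,16) 1 'b'
  4: (16,9) 2 'be'
  5: (9,6) 1 'b'
  6: (6,13) 2 'bg'
  7: (13,11) 0 ''
  8: (11,8) 0 ''
  9: (8,5) 2 'db'
  10: (5,17) 0 ''
  11: (17,10) 1 'e'
  12: (10,4) 1 'e'
  13: (4,15) 0 ''
  14: (15,2) 1 'f'
  15: (2,7) 0 ''
  16: (7,3) 1 'g'
  17: (3,14) 1 'g'

n(n+1)/2 = 18·19/2 = 171
Σ LCP = 0 + 1 + 0 + 1 + 2 + 1 + 2 + 0 + 0 + 2 + 0 + 1 + 1 + 0 + 1 + 0 + 1 + 1 = 14
distinct = 171 − 14 = 157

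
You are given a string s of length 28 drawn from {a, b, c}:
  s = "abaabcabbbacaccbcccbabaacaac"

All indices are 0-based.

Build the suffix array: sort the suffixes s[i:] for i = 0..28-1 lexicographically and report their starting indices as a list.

rank→(start, suffix):
  0 → (2, 'aabcabbbacaccbcccbabaacaac')
  1 → (25, 'aac')
  2 → (22, 'aacaac')
  3 → (0, 'abaabcabbbacaccbcccbabaacaac')
  4 → (20, 'abaacaac')
  5 → (6, 'abbbacaccbcccbabaacaac')
  6 → (3, 'abcabbbacaccbcccbabaacaac')
  7 → (26, 'ac')
  8 → (23, 'acaac')
  9 → (10, 'acaccbcccbabaacaac')
  10 → (12, 'accbcccbabaacaac')
  11 → (1, 'baabcabbbacaccbcccbabaacaac')
  12 → (21, 'baacaac')
  13 → (19, 'babaacaac')
  14 → (9, 'bacaccbcccbabaacaac')
  15 → (8, 'bbacaccbcccbabaacaac')
  16 → (7, 'bbbacaccbcccbabaacaac')
  17 → (4, 'bcabbbacaccbcccbabaacaac')
  18 → (15, 'bcccbabaacaac')
  19 → (27, 'c')
  20 → (24, 'caac')
  21 → (5, 'cabbbacaccbcccbabaacaac')
  22 → (11, 'caccbcccbabaacaac')
  23 → (18, 'cbabaacaac')
  24 → (14, 'cbcccbabaacaac')
  25 → (17, 'ccbabaacaac')
  26 → (13, 'ccbcccbabaacaac')
  27 → (16, 'cccbabaacaac')

[2, 25, 22, 0, 20, 6, 3, 26, 23, 10, 12, 1, 21, 19, 9, 8, 7, 4, 15, 27, 24, 5, 11, 18, 14, 17, 13, 16]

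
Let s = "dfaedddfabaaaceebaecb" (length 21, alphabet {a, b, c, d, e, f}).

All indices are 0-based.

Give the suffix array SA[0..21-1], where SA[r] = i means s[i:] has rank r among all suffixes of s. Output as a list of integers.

rank→(start, suffix):
  0 → (10, 'aaaceebaecb')
  1 → (11, 'aaceebaecb')
  2 → (8, 'abaaaceebaecb')
  3 → (12, 'aceebaecb')
  4 → (17, 'aecb')
  5 → (2, 'aedddfabaaaceebaecb')
  6 → (20, 'b')
  7 → (9, 'baaaceebaecb')
  8 → (16, 'baecb')
  9 → (19, 'cb')
  10 → (13, 'ceebaecb')
  11 → (4, 'dddfabaaaceebaecb')
  12 → (5, 'ddfabaaaceebaecb')
  13 → (6, 'dfabaaaceebaecb')
  14 → (0, 'dfaedddfabaaaceebaecb')
  15 → (15, 'ebaecb')
  16 → (18, 'ecb')
  17 → (3, 'edddfabaaaceebaecb')
  18 → (14, 'eebaecb')
  19 → (7, 'fabaaaceebaecb')
  20 → (1, 'faedddfabaaaceebaecb')

[10, 11, 8, 12, 17, 2, 20, 9, 16, 19, 13, 4, 5, 6, 0, 15, 18, 3, 14, 7, 1]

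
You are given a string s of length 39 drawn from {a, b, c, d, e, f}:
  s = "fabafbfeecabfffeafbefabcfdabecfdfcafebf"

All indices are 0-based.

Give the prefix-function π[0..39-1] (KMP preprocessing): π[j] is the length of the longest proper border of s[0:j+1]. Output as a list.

[0, 0, 0, 0, 1, 0, 1, 0, 0, 0, 0, 0, 1, 1, 1, 0, 0, 1, 0, 0, 1, 2, 3, 0, 1, 0, 0, 0, 0, 0, 1, 0, 1, 0, 0, 1, 0, 0, 1]

π[0] = 0
j=1 s[j]='a': π[1]=0 (border '')
j=2 s[j]='b': π[2]=0 (border '')
j=3 s[j]='a': π[3]=0 (border '')
j=4 s[j]='f': π[4]=1 (border 'f')
j=5 s[j]='b': k: 1→0; π[5]=0 (border '')
j=6 s[j]='f': π[6]=1 (border 'f')
j=7 s[j]='e': k: 1→0; π[7]=0 (border '')
j=8 s[j]='e': π[8]=0 (border '')
j=9 s[j]='c': π[9]=0 (border '')
j=10 s[j]='a': π[10]=0 (border '')
j=11 s[j]='b': π[11]=0 (border '')
j=12 s[j]='f': π[12]=1 (border 'f')
j=13 s[j]='f': k: 1→0; π[13]=1 (border 'f')
j=14 s[j]='f': k: 1→0; π[14]=1 (border 'f')
j=15 s[j]='e': k: 1→0; π[15]=0 (border '')
j=16 s[j]='a': π[16]=0 (border '')
j=17 s[j]='f': π[17]=1 (border 'f')
j=18 s[j]='b': k: 1→0; π[18]=0 (border '')
j=19 s[j]='e': π[19]=0 (border '')
j=20 s[j]='f': π[20]=1 (border 'f')
j=21 s[j]='a': π[21]=2 (border 'fa')
j=22 s[j]='b': π[22]=3 (border 'fab')
j=23 s[j]='c': k: 3→0; π[23]=0 (border '')
j=24 s[j]='f': π[24]=1 (border 'f')
j=25 s[j]='d': k: 1→0; π[25]=0 (border '')
j=26 s[j]='a': π[26]=0 (border '')
j=27 s[j]='b': π[27]=0 (border '')
j=28 s[j]='e': π[28]=0 (border '')
j=29 s[j]='c': π[29]=0 (border '')
j=30 s[j]='f': π[30]=1 (border 'f')
j=31 s[j]='d': k: 1→0; π[31]=0 (border '')
j=32 s[j]='f': π[32]=1 (border 'f')
j=33 s[j]='c': k: 1→0; π[33]=0 (border '')
j=34 s[j]='a': π[34]=0 (border '')
j=35 s[j]='f': π[35]=1 (border 'f')
j=36 s[j]='e': k: 1→0; π[36]=0 (border '')
j=37 s[j]='b': π[37]=0 (border '')
j=38 s[j]='f': π[38]=1 (border 'f')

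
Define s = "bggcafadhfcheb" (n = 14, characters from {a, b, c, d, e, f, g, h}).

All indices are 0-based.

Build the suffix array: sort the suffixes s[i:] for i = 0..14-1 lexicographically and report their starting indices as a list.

rank→(start, suffix):
  0 → (6, 'adhfcheb')
  1 → (4, 'afadhfcheb')
  2 → (13, 'b')
  3 → (0, 'bggcafadhfcheb')
  4 → (3, 'cafadhfcheb')
  5 → (10, 'cheb')
  6 → (7, 'dhfcheb')
  7 → (12, 'eb')
  8 → (5, 'fadhfcheb')
  9 → (9, 'fcheb')
  10 → (2, 'gcafadhfcheb')
  11 → (1, 'ggcafadhfcheb')
  12 → (11, 'heb')
  13 → (8, 'hfcheb')

[6, 4, 13, 0, 3, 10, 7, 12, 5, 9, 2, 1, 11, 8]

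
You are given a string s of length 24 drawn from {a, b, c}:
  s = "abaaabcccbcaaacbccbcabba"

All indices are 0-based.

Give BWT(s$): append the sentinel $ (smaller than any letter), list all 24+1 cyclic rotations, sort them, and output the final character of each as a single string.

rank  rotation                   last
    0  $abaaabcccbcaaacbccbcabba  a
    1  a$abaaabcccbcaaacbccbcabb  b
    2  aaabcccbcaaacbccbcabba$ab  b
    3  aaacbccbcabba$abaaabcccbc  c
    4  aabcccbcaaacbccbcabba$aba  a
    5  aacbccbcabba$abaaabcccbca  a
    6  abaaabcccbcaaacbccbcabba$  $
    7  abba$abaaabcccbcaaacbccbc  c
    8  abcccbcaaacbccbcabba$abaa  a
    9  acbccbcabba$abaaabcccbcaa  a
   10  ba$abaaabcccbcaaacbccbcab  b
   11  baaabcccbcaaacbccbcabba$a  a
   12  bba$abaaabcccbcaaacbccbca  a
   13  bcaaacbccbcabba$abaaabccc  c
   14  bcabba$abaaabcccbcaaacbcc  c
   15  bccbcabba$abaaabcccbcaaac  c
   16  bcccbcaaacbccbcabba$abaaa  a
   17  caaacbccbcabba$abaaabcccb  b
   18  cabba$abaaabcccbcaaacbccb  b
   19  cbcaaacbccbcabba$abaaabcc  c
   20  cbcabba$abaaabcccbcaaacbc  c
   21  cbccbcabba$abaaabcccbcaaa  a
   22  ccbcaaacbccbcabba$abaaabc  c
   23  ccbcabba$abaaabcccbcaaacb  b
   24  cccbcaaacbccbcabba$abaaab  b

abbcaa$caabaacccabbccacbb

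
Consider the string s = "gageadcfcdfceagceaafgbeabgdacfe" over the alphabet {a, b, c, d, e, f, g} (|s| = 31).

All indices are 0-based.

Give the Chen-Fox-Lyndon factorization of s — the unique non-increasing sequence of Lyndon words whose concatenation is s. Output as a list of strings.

emit factor 1: 'g' (i=0, period=1)
emit factor 2: 'age' (i=1, period=3)
emit factor 3: 'adcfcdfceagce' (i=4, period=13)
emit factor 4: 'aafgbeabgdacfe' (i=17, period=14)

["g", "age", "adcfcdfceagce", "aafgbeabgdacfe"]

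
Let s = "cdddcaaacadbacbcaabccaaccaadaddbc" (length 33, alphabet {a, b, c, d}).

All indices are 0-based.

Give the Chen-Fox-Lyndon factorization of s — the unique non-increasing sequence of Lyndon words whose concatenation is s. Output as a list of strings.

emit factor 1: 'cddd' (i=0, period=4)
emit factor 2: 'c' (i=4, period=1)
emit factor 3: 'aaacadbacbcaabccaaccaadaddbc' (i=5, period=28)

["cddd", "c", "aaacadbacbcaabccaaccaadaddbc"]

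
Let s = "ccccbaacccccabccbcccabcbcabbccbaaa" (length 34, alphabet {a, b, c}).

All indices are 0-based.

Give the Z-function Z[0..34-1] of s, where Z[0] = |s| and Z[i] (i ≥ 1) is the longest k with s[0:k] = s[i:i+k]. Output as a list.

[34, 3, 2, 1, 0, 0, 0, 4, 4, 3, 2, 1, 0, 0, 2, 1, 0, 3, 2, 1, 0, 0, 1, 0, 1, 0, 0, 0, 2, 1, 0, 0, 0, 0]

Z[0]=34
i=1: outside box; Z[1]=3 scan→box=[1,4)
i=2: min(r-i=2, Z[1]=3)=2; Z[2]=2
i=3: min(r-i=1, Z[2]=2)=1; Z[3]=1
i=4: outside box; Z[4]=0
i=5: outside box; Z[5]=0
i=6: outside box; Z[6]=0
i=7: outside box; Z[7]=4 scan→box=[7,11)
i=8: min(r-i=3, Z[1]=3)=3; Z[8]=4 scan→box=[8,12)
i=9: min(r-i=3, Z[1]=3)=3; Z[9]=3
i=10: min(r-i=2, Z[2]=2)=2; Z[10]=2
i=11: min(r-i=1, Z[3]=1)=1; Z[11]=1
i=12: outside box; Z[12]=0
i=13: outside box; Z[13]=0
i=14: outside box; Z[14]=2 scan→box=[14,16)
i=15: min(r-i=1, Z[1]=3)=1; Z[15]=1
i=16: outside box; Z[16]=0
i=17: outside box; Z[17]=3 scan→box=[17,20)
i=18: min(r-i=2, Z[1]=3)=2; Z[18]=2
i=19: min(r-i=1, Z[2]=2)=1; Z[19]=1
i=20: outside box; Z[20]=0
i=21: outside box; Z[21]=0
i=22: outside box; Z[22]=1 scan→box=[22,23)
i=23: outside box; Z[23]=0
i=24: outside box; Z[24]=1 scan→box=[24,25)
i=25: outside box; Z[25]=0
i=26: outside box; Z[26]=0
i=27: outside box; Z[27]=0
i=28: outside box; Z[28]=2 scan→box=[28,30)
i=29: min(r-i=1, Z[1]=3)=1; Z[29]=1
i=30: outside box; Z[30]=0
i=31: outside box; Z[31]=0
i=32: outside box; Z[32]=0
i=33: outside box; Z[33]=0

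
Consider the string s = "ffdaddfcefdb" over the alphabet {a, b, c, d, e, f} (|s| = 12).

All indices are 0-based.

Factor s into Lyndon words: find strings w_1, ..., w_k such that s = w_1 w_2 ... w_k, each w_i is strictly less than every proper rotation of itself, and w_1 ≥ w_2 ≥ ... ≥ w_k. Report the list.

["f", "f", "d", "addfcefdb"]

emit factor 1: 'f' (i=0, period=1)
emit factor 2: 'f' (i=1, period=1)
emit factor 3: 'd' (i=2, period=1)
emit factor 4: 'addfcefdb' (i=3, period=9)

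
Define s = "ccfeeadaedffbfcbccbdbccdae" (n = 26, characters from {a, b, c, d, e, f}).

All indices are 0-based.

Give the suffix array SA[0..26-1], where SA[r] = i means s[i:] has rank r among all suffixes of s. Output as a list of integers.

rank | idx | suffix
   0 |   5 | adaedffbfcbccbdbccdae
   1 |  24 | ae
   2 |   7 | aedffbfcbccbdbccdae
   3 |  15 | bccbdbccdae
   4 |  20 | bccdae
   5 |  18 | bdbccdae
   6 |  12 | bfcbccbdbccdae
   7 |  14 | cbccbdbccdae
   8 |  17 | cbdbccdae
   9 |  16 | ccbdbccdae
  10 |  21 | ccdae
  11 |   0 | ccfeeadaedffbfcbccbdbccdae
  12 |  22 | cdae
  13 |   1 | cfeeadaedffbfcbccbdbccdae
  14 |  23 | dae
  15 |   6 | daedffbfcbccbdbccdae
  16 |  19 | dbccdae
  17 |   9 | dffbfcbccbdbccdae
  18 |  25 | e
  19 |   4 | eadaedffbfcbccbdbccdae
  20 |   8 | edffbfcbccbdbccdae
  21 |   3 | eeadaedffbfcbccbdbccdae
  22 |  11 | fbfcbccbdbccdae
  23 |  13 | fcbccbdbccdae
  24 |   2 | feeadaedffbfcbccbdbccdae
  25 |  10 | ffbfcbccbdbccdae

[5, 24, 7, 15, 20, 18, 12, 14, 17, 16, 21, 0, 22, 1, 23, 6, 19, 9, 25, 4, 8, 3, 11, 13, 2, 10]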